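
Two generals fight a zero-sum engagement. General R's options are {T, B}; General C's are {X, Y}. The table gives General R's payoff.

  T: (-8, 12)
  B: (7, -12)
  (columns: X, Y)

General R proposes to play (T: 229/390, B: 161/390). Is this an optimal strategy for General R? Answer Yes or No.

Against X this mix gives (229/390)·(-8) + (161/390)·7 = -47/26.
Against Y this mix gives (229/390)·12 + (161/390)·(-12) = 136/65.
General C will play X, holding General R to -47/26. Shifting weight toward the row that does better against X would raise this floor (the equalizing mix achieves -4/13 against both X and Y), so the proposed strategy is not optimal.

No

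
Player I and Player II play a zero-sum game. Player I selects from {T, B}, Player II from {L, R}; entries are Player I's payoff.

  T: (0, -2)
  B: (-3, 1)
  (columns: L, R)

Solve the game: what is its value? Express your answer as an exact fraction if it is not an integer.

Row minima: T → -2, B → -3; maximin = -2.
Column maxima: L → 0, R → 1; minimax = 0.
-2 ≠ 0, so there is no saddle point; optimal play is mixed.
Let Player I play T with probability p. Expected payoff against L: 0p + (-3)(1−p) = 3p − 3; against R: (-2)p + 1(1−p) = −3p + 1.
Setting these equal: 3p − 3 = −3p + 1 ⇒ 6p = 4 ⇒ p = 2/3, and the value is (3)·(2/3) − 3 = -1.
For Player II: with q = P(L), equating T's and B's payoffs gives 2q − 2 = −4q + 1 ⇒ q = 1/2.

-1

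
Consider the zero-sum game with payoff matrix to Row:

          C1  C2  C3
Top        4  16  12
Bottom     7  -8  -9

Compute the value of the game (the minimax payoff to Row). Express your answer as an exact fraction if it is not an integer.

Row minima: Top → 4, Bottom → -9; maximin = 4.
Column maxima: C1 → 7, C2 → 16, C3 → 12; minimax = 7.
4 ≠ 7, so there is no saddle point; optimal play is mixed.
C2 is strictly dominated by C3 (it gives Row strictly more in every row), so Column never plays it.
On the remaining 2×2 (Top, Bottom vs C1, C3):
Let Row play Top with probability p. Expected payoff against C1: 4p + 7(1−p) = −3p + 7; against C3: 12p + (-9)(1−p) = 21p − 9.
Setting these equal: −3p + 7 = 21p − 9 ⇒ −24p = -16 ⇒ p = 2/3, and the value is (-3)·(2/3) + 7 = 5.
For Column: with q = P(C1), equating Top's and Bottom's payoffs gives −8q + 12 = 16q − 9 ⇒ q = 7/8.

5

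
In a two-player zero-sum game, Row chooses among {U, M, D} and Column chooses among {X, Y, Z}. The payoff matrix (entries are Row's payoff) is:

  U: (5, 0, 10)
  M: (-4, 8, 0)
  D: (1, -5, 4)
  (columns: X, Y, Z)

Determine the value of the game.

40/17

Row minima: U → 0, M → -4, D → -5; maximin = 0.
Column maxima: X → 5, Y → 8, Z → 10; minimax = 5.
0 ≠ 5, so there is no saddle point; optimal play is mixed.
D is strictly dominated by U, so Row never plays it.
Z is strictly dominated by X (it gives Row strictly more in every row), so Column never plays it.
On the remaining 2×2 (U, M vs X, Y):
Let Row play U with probability p. Expected payoff against X: 5p + (-4)(1−p) = 9p − 4; against Y: 0p + 8(1−p) = −8p + 8.
Setting these equal: 9p − 4 = −8p + 8 ⇒ 17p = 12 ⇒ p = 12/17, and the value is (9)·(12/17) − 4 = 40/17.
For Column: with q = P(X), equating U's and M's payoffs gives 5q = −12q + 8 ⇒ q = 8/17.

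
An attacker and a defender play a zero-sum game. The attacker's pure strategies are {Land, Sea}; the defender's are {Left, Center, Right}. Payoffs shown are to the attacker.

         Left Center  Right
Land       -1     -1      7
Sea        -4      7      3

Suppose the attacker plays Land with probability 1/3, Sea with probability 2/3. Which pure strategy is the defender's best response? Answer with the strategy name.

Left

If the defender plays Left, the attacker's expected payoff is (1/3)·(-1) + (2/3)·(-4) = -3.
If the defender plays Center, the attacker's expected payoff is (1/3)·(-1) + (2/3)·7 = 13/3.
If the defender plays Right, the attacker's expected payoff is (1/3)·7 + (2/3)·3 = 13/3.
The defender minimizes the attacker's payoff; the smallest is -3, so the best response is Left.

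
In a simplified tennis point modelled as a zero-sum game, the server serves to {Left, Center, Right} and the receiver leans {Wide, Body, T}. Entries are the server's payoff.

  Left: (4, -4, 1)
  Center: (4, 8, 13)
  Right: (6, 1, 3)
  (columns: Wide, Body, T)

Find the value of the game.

Row minima: Left → -4, Center → 4, Right → 1; maximin = 4.
Column maxima: Wide → 6, Body → 8, T → 13; minimax = 6.
4 ≠ 6, so there is no saddle point; optimal play is mixed.
Left is strictly dominated by Right, so the server never plays it.
T is strictly dominated by Body (it gives the server strictly more in every row), so the receiver never plays it.
On the remaining 2×2 (Center, Right vs Wide, Body):
Let the server play Center with probability p. Expected payoff against Wide: 4p + 6(1−p) = −2p + 6; against Body: 8p + 1(1−p) = 7p + 1.
Setting these equal: −2p + 6 = 7p + 1 ⇒ −9p = -5 ⇒ p = 5/9, and the value is (-2)·(5/9) + 6 = 44/9.
For the receiver: with q = P(Wide), equating Center's and Right's payoffs gives −4q + 8 = 5q + 1 ⇒ q = 7/9.

44/9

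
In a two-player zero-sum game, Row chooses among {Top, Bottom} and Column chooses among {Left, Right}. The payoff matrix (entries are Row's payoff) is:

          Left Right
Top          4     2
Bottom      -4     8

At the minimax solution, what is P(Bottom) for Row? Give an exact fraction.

Row minima: Top → 2, Bottom → -4; maximin = 2.
Column maxima: Left → 4, Right → 8; minimax = 4.
2 ≠ 4, so there is no saddle point; optimal play is mixed.
Let Row play Top with probability p. Expected payoff against Left: 4p + (-4)(1−p) = 8p − 4; against Right: 2p + 8(1−p) = −6p + 8.
Setting these equal: 8p − 4 = −6p + 8 ⇒ 14p = 12 ⇒ p = 6/7, and the value is (8)·(6/7) − 4 = 20/7.
For Column: with q = P(Left), equating Top's and Bottom's payoffs gives 2q + 2 = −12q + 8 ⇒ q = 3/7.

1/7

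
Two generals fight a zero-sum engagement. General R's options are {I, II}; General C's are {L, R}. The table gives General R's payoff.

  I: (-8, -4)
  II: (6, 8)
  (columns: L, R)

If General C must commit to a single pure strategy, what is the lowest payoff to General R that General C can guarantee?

Column maxima: L → 6, R → 8.
The smallest of these is 6.

6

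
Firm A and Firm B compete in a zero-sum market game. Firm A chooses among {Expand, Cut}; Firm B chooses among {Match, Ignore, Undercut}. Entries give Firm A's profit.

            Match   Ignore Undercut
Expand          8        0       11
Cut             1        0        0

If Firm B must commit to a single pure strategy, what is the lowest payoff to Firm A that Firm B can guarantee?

Column maxima: Match → 8, Ignore → 0, Undercut → 11.
The smallest of these is 0.

0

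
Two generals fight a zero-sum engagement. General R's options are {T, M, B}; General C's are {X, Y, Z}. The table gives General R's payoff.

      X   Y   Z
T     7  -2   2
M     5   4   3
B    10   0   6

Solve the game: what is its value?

24/7

Row minima: T → -2, M → 3, B → 0; maximin = 3.
Column maxima: X → 10, Y → 4, Z → 6; minimax = 4.
3 ≠ 4, so there is no saddle point; optimal play is mixed.
T is strictly dominated by B, so General R never plays it.
X is strictly dominated by Y (it gives General R strictly more in every row), so General C never plays it.
On the remaining 2×2 (M, B vs Y, Z):
Let General R play M with probability p. Expected payoff against Y: 4p + 0(1−p) = 4p; against Z: 3p + 6(1−p) = −3p + 6.
Setting these equal: 4p = −3p + 6 ⇒ 7p = 6 ⇒ p = 6/7, and the value is (4)·(6/7) = 24/7.
For General C: with q = P(Y), equating M's and B's payoffs gives q + 3 = −6q + 6 ⇒ q = 3/7.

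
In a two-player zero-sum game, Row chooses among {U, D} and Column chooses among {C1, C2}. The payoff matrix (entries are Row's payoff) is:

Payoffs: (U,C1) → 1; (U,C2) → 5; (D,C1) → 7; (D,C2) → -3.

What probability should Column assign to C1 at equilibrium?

Row minima: U → 1, D → -3; maximin = 1.
Column maxima: C1 → 7, C2 → 5; minimax = 5.
1 ≠ 5, so there is no saddle point; optimal play is mixed.
Let Row play U with probability p. Expected payoff against C1: 1p + 7(1−p) = −6p + 7; against C2: 5p + (-3)(1−p) = 8p − 3.
Setting these equal: −6p + 7 = 8p − 3 ⇒ −14p = -10 ⇒ p = 5/7, and the value is (-6)·(5/7) + 7 = 19/7.
For Column: with q = P(C1), equating U's and D's payoffs gives −4q + 5 = 10q − 3 ⇒ q = 4/7.

4/7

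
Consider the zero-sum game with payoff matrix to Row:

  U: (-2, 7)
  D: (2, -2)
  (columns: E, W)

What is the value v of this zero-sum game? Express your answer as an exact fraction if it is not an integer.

10/13

Row minima: U → -2, D → -2; maximin = -2.
Column maxima: E → 2, W → 7; minimax = 2.
-2 ≠ 2, so there is no saddle point; optimal play is mixed.
Let Row play U with probability p. Expected payoff against E: (-2)p + 2(1−p) = −4p + 2; against W: 7p + (-2)(1−p) = 9p − 2.
Setting these equal: −4p + 2 = 9p − 2 ⇒ −13p = -4 ⇒ p = 4/13, and the value is (-4)·(4/13) + 2 = 10/13.
For Column: with q = P(E), equating U's and D's payoffs gives −9q + 7 = 4q − 2 ⇒ q = 9/13.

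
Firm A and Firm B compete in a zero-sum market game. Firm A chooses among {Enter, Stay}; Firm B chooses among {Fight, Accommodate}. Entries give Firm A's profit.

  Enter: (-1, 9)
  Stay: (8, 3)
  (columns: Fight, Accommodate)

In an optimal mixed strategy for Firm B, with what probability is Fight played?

2/5

Row minima: Enter → -1, Stay → 3; maximin = 3.
Column maxima: Fight → 8, Accommodate → 9; minimax = 8.
3 ≠ 8, so there is no saddle point; optimal play is mixed.
Let Firm A play Enter with probability p. Expected payoff against Fight: (-1)p + 8(1−p) = −9p + 8; against Accommodate: 9p + 3(1−p) = 6p + 3.
Setting these equal: −9p + 8 = 6p + 3 ⇒ −15p = -5 ⇒ p = 1/3, and the value is (-9)·(1/3) + 8 = 5.
For Firm B: with q = P(Fight), equating Enter's and Stay's payoffs gives −10q + 9 = 5q + 3 ⇒ q = 2/5.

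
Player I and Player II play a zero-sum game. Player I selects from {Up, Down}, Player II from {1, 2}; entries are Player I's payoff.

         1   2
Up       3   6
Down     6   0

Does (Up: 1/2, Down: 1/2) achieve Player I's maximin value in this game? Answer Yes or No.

No

Against 1 this mix gives (1/2)·3 + (1/2)·6 = 9/2.
Against 2 this mix gives (1/2)·6 + (1/2)·0 = 3.
Player II will play 2, holding Player I to 3. Shifting weight toward the row that does better against 2 would raise this floor (the equalizing mix achieves 4 against both 2 and 1), so the proposed strategy is not optimal.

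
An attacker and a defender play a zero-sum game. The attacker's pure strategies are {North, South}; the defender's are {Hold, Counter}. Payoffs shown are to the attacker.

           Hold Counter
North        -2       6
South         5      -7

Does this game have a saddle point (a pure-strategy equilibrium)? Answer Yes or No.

Row minima: North → -2, South → -7; maximin = -2.
Column maxima: Hold → 5, Counter → 6; minimax = 5.
-2 ≠ 5, so no pure-strategy equilibrium exists.

No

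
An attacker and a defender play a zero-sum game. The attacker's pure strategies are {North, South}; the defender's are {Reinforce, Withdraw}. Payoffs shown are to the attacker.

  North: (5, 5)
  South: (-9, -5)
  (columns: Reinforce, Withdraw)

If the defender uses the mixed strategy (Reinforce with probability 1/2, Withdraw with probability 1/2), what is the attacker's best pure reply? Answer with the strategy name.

North

Expected payoff of North: (1/2)·5 + (1/2)·5 = 5.
Expected payoff of South: (1/2)·(-9) + (1/2)·(-5) = -7.
The largest is 5, so the attacker's best response is North.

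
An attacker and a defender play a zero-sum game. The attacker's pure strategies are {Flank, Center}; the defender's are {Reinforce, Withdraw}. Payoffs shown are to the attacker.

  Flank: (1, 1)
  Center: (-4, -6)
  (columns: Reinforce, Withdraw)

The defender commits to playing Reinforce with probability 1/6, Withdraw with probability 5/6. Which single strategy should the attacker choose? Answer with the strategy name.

Expected payoff of Flank: (1/6)·1 + (5/6)·1 = 1.
Expected payoff of Center: (1/6)·(-4) + (5/6)·(-6) = -17/3.
The largest is 1, so the attacker's best response is Flank.

Flank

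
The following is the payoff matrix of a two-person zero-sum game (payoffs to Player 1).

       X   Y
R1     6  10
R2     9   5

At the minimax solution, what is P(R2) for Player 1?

Row minima: R1 → 6, R2 → 5; maximin = 6.
Column maxima: X → 9, Y → 10; minimax = 9.
6 ≠ 9, so there is no saddle point; optimal play is mixed.
Let Player 1 play R1 with probability p. Expected payoff against X: 6p + 9(1−p) = −3p + 9; against Y: 10p + 5(1−p) = 5p + 5.
Setting these equal: −3p + 9 = 5p + 5 ⇒ −8p = -4 ⇒ p = 1/2, and the value is (-3)·(1/2) + 9 = 15/2.
For Player 2: with q = P(X), equating R1's and R2's payoffs gives −4q + 10 = 4q + 5 ⇒ q = 5/8.

1/2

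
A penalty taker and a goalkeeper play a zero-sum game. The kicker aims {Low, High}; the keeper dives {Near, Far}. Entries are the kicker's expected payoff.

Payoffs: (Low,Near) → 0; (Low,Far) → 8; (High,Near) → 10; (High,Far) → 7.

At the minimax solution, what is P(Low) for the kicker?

Row minima: Low → 0, High → 7; maximin = 7.
Column maxima: Near → 10, Far → 8; minimax = 8.
7 ≠ 8, so there is no saddle point; optimal play is mixed.
Let the kicker play Low with probability p. Expected payoff against Near: 0p + 10(1−p) = −10p + 10; against Far: 8p + 7(1−p) = p + 7.
Setting these equal: −10p + 10 = p + 7 ⇒ −11p = -3 ⇒ p = 3/11, and the value is (-10)·(3/11) + 10 = 80/11.
For the keeper: with q = P(Near), equating Low's and High's payoffs gives −8q + 8 = 3q + 7 ⇒ q = 1/11.

3/11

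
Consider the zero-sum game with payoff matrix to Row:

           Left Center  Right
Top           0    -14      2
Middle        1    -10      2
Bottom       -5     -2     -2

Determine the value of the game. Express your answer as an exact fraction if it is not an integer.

-26/7

Row minima: Top → -14, Middle → -10, Bottom → -5; maximin = -5.
Column maxima: Left → 1, Center → -2, Right → 2; minimax = -2.
-5 ≠ -2, so there is no saddle point; optimal play is mixed.
Right is strictly dominated by Left (it gives Row strictly more in every row), so Column never plays it.
With Right eliminated, Top is strictly dominated by Middle (Middle gives Row strictly more in every remaining column), so Row never plays it.
On the remaining 2×2 (Middle, Bottom vs Left, Center):
Let Row play Middle with probability p. Expected payoff against Left: 1p + (-5)(1−p) = 6p − 5; against Center: (-10)p + (-2)(1−p) = −8p − 2.
Setting these equal: 6p − 5 = −8p − 2 ⇒ 14p = 3 ⇒ p = 3/14, and the value is (6)·(3/14) − 5 = -26/7.
For Column: with q = P(Left), equating Middle's and Bottom's payoffs gives 11q − 10 = −3q − 2 ⇒ q = 4/7.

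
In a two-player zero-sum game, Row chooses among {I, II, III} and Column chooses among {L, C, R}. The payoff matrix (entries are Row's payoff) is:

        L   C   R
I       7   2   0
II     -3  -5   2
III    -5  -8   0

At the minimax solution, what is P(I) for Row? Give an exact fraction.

7/9

Row minima: I → 0, II → -5, III → -8; maximin = 0.
Column maxima: L → 7, C → 2, R → 2; minimax = 2.
0 ≠ 2, so there is no saddle point; optimal play is mixed.
III is strictly dominated by II, so Row never plays it.
L is strictly dominated by C (it gives Row strictly more in every row), so Column never plays it.
On the remaining 2×2 (I, II vs C, R):
Let Row play I with probability p. Expected payoff against C: 2p + (-5)(1−p) = 7p − 5; against R: 0p + 2(1−p) = −2p + 2.
Setting these equal: 7p − 5 = −2p + 2 ⇒ 9p = 7 ⇒ p = 7/9, and the value is (7)·(7/9) − 5 = 4/9.
For Column: with q = P(C), equating I's and II's payoffs gives 2q = −7q + 2 ⇒ q = 2/9.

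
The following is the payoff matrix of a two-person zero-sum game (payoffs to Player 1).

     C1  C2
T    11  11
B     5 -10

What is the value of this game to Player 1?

Row minima: T → 11, B → -10; maximin = 11.
Column maxima: C1 → 11, C2 → 11; minimax = 11.
Since maximin = minimax = 11, there is a saddle point and the value is 11.

11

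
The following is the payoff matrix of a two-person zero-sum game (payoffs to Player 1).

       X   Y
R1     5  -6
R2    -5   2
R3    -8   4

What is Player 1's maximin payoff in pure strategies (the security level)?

-5

Row minima: R1 → -6, R2 → -5, R3 → -8.
The best of these is -5.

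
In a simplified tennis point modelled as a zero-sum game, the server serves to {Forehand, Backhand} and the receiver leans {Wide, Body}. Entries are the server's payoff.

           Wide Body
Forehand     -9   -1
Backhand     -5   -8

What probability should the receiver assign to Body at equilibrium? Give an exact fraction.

4/11

Row minima: Forehand → -9, Backhand → -8; maximin = -8.
Column maxima: Wide → -5, Body → -1; minimax = -5.
-8 ≠ -5, so there is no saddle point; optimal play is mixed.
Let the server play Forehand with probability p. Expected payoff against Wide: (-9)p + (-5)(1−p) = −4p − 5; against Body: (-1)p + (-8)(1−p) = 7p − 8.
Setting these equal: −4p − 5 = 7p − 8 ⇒ −11p = -3 ⇒ p = 3/11, and the value is (-4)·(3/11) − 5 = -67/11.
For the receiver: with q = P(Wide), equating Forehand's and Backhand's payoffs gives −8q − 1 = 3q − 8 ⇒ q = 7/11.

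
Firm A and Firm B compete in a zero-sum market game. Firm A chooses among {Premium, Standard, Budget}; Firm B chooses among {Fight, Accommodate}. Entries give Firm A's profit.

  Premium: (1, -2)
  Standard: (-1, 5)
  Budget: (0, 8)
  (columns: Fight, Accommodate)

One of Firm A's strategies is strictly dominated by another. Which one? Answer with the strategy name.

Standard

Budget gives a strictly higher payoff than Standard against every column: 0 > -1, 8 > 5.
So Standard is strictly dominated and Firm A never plays it.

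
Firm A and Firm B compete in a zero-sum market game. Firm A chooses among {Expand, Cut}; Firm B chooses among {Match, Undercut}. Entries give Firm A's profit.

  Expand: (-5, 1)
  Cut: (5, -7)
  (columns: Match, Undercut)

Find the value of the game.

-5/3

Row minima: Expand → -5, Cut → -7; maximin = -5.
Column maxima: Match → 5, Undercut → 1; minimax = 1.
-5 ≠ 1, so there is no saddle point; optimal play is mixed.
Let Firm A play Expand with probability p. Expected payoff against Match: (-5)p + 5(1−p) = −10p + 5; against Undercut: 1p + (-7)(1−p) = 8p − 7.
Setting these equal: −10p + 5 = 8p − 7 ⇒ −18p = -12 ⇒ p = 2/3, and the value is (-10)·(2/3) + 5 = -5/3.
For Firm B: with q = P(Match), equating Expand's and Cut's payoffs gives −6q + 1 = 12q − 7 ⇒ q = 4/9.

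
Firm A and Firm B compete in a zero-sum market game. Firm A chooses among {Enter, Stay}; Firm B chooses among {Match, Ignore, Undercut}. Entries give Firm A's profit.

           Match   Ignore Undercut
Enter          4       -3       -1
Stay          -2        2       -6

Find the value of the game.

-2

Row minima: Enter → -3, Stay → -6; maximin = -3.
Column maxima: Match → 4, Ignore → 2, Undercut → -1; minimax = -1.
-3 ≠ -1, so there is no saddle point; optimal play is mixed.
Match is strictly dominated by Undercut (it gives Firm A strictly more in every row), so Firm B never plays it.
On the remaining 2×2 (Enter, Stay vs Ignore, Undercut):
Let Firm A play Enter with probability p. Expected payoff against Ignore: (-3)p + 2(1−p) = −5p + 2; against Undercut: (-1)p + (-6)(1−p) = 5p − 6.
Setting these equal: −5p + 2 = 5p − 6 ⇒ −10p = -8 ⇒ p = 4/5, and the value is (-5)·(4/5) + 2 = -2.
For Firm B: with q = P(Ignore), equating Enter's and Stay's payoffs gives −2q − 1 = 8q − 6 ⇒ q = 1/2.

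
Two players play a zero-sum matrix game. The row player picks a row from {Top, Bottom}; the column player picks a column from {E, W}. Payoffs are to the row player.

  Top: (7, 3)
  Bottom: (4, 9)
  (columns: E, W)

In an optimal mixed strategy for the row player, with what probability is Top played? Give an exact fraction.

Row minima: Top → 3, Bottom → 4; maximin = 4.
Column maxima: E → 7, W → 9; minimax = 7.
4 ≠ 7, so there is no saddle point; optimal play is mixed.
Let the row player play Top with probability p. Expected payoff against E: 7p + 4(1−p) = 3p + 4; against W: 3p + 9(1−p) = −6p + 9.
Setting these equal: 3p + 4 = −6p + 9 ⇒ 9p = 5 ⇒ p = 5/9, and the value is (3)·(5/9) + 4 = 17/3.
For the column player: with q = P(E), equating Top's and Bottom's payoffs gives 4q + 3 = −5q + 9 ⇒ q = 2/3.

5/9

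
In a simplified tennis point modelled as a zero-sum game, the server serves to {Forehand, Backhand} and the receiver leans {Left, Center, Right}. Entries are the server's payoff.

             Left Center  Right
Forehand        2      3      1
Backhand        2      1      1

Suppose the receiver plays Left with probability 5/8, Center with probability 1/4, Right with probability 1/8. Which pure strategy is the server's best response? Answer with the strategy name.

Expected payoff of Forehand: (5/8)·2 + (1/4)·3 + (1/8)·1 = 17/8.
Expected payoff of Backhand: (5/8)·2 + (1/4)·1 + (1/8)·1 = 13/8.
The largest is 17/8, so the server's best response is Forehand.

Forehand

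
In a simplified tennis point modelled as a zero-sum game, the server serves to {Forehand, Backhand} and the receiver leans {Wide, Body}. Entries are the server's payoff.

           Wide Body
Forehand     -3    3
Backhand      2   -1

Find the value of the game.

Row minima: Forehand → -3, Backhand → -1; maximin = -1.
Column maxima: Wide → 2, Body → 3; minimax = 2.
-1 ≠ 2, so there is no saddle point; optimal play is mixed.
Let the server play Forehand with probability p. Expected payoff against Wide: (-3)p + 2(1−p) = −5p + 2; against Body: 3p + (-1)(1−p) = 4p − 1.
Setting these equal: −5p + 2 = 4p − 1 ⇒ −9p = -3 ⇒ p = 1/3, and the value is (-5)·(1/3) + 2 = 1/3.
For the receiver: with q = P(Wide), equating Forehand's and Backhand's payoffs gives −6q + 3 = 3q − 1 ⇒ q = 4/9.

1/3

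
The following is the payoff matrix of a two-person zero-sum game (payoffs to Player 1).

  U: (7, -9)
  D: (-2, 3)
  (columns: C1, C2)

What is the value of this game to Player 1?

Row minima: U → -9, D → -2; maximin = -2.
Column maxima: C1 → 7, C2 → 3; minimax = 3.
-2 ≠ 3, so there is no saddle point; optimal play is mixed.
Let Player 1 play U with probability p. Expected payoff against C1: 7p + (-2)(1−p) = 9p − 2; against C2: (-9)p + 3(1−p) = −12p + 3.
Setting these equal: 9p − 2 = −12p + 3 ⇒ 21p = 5 ⇒ p = 5/21, and the value is (9)·(5/21) − 2 = 1/7.
For Player 2: with q = P(C1), equating U's and D's payoffs gives 16q − 9 = −5q + 3 ⇒ q = 4/7.

1/7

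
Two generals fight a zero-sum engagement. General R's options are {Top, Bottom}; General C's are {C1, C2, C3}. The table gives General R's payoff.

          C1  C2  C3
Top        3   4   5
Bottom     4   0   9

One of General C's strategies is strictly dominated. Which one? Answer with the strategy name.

C1 holds General R's payoff strictly below C3 in every row: 3 < 5, 4 < 9.
So C3 is strictly dominated for General C.

C3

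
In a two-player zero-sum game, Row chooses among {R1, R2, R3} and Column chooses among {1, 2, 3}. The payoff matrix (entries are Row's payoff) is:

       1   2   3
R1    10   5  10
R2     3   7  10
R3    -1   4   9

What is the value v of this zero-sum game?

Row minima: R1 → 5, R2 → 3, R3 → -1; maximin = 5.
Column maxima: 1 → 10, 2 → 7, 3 → 10; minimax = 7.
5 ≠ 7, so there is no saddle point; optimal play is mixed.
R3 is strictly dominated by R1, so Row never plays it.
3 is strictly dominated by 2 (it gives Row strictly more in every row), so Column never plays it.
On the remaining 2×2 (R1, R2 vs 1, 2):
Let Row play R1 with probability p. Expected payoff against 1: 10p + 3(1−p) = 7p + 3; against 2: 5p + 7(1−p) = −2p + 7.
Setting these equal: 7p + 3 = −2p + 7 ⇒ 9p = 4 ⇒ p = 4/9, and the value is (7)·(4/9) + 3 = 55/9.
For Column: with q = P(1), equating R1's and R2's payoffs gives 5q + 5 = −4q + 7 ⇒ q = 2/9.

55/9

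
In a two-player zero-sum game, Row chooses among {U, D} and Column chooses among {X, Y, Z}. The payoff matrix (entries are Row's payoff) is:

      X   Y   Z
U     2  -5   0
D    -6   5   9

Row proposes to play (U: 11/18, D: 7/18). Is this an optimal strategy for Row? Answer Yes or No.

Yes

Against X this mix gives (11/18)·2 + (7/18)·(-6) = -10/9.
Against Y this mix gives (11/18)·(-5) + (7/18)·5 = -10/9.
Against Z this mix gives (11/18)·0 + (7/18)·9 = 7/2.
All of Column's active replies (X, Y) yield -10/9, and no column does worse for Row. The mix makes Column indifferent and guarantees -10/9, so it is optimal.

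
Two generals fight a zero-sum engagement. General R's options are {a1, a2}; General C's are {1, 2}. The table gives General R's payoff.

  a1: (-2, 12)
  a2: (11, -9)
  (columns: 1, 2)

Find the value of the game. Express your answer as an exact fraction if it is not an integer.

Row minima: a1 → -2, a2 → -9; maximin = -2.
Column maxima: 1 → 11, 2 → 12; minimax = 11.
-2 ≠ 11, so there is no saddle point; optimal play is mixed.
Let General R play a1 with probability p. Expected payoff against 1: (-2)p + 11(1−p) = −13p + 11; against 2: 12p + (-9)(1−p) = 21p − 9.
Setting these equal: −13p + 11 = 21p − 9 ⇒ −34p = -20 ⇒ p = 10/17, and the value is (-13)·(10/17) + 11 = 57/17.
For General C: with q = P(1), equating a1's and a2's payoffs gives −14q + 12 = 20q − 9 ⇒ q = 21/34.

57/17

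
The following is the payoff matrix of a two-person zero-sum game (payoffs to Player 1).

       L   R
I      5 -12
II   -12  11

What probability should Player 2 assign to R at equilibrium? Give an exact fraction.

17/40

Row minima: I → -12, II → -12; maximin = -12.
Column maxima: L → 5, R → 11; minimax = 5.
-12 ≠ 5, so there is no saddle point; optimal play is mixed.
Let Player 1 play I with probability p. Expected payoff against L: 5p + (-12)(1−p) = 17p − 12; against R: (-12)p + 11(1−p) = −23p + 11.
Setting these equal: 17p − 12 = −23p + 11 ⇒ 40p = 23 ⇒ p = 23/40, and the value is (17)·(23/40) − 12 = -89/40.
For Player 2: with q = P(L), equating I's and II's payoffs gives 17q − 12 = −23q + 11 ⇒ q = 23/40.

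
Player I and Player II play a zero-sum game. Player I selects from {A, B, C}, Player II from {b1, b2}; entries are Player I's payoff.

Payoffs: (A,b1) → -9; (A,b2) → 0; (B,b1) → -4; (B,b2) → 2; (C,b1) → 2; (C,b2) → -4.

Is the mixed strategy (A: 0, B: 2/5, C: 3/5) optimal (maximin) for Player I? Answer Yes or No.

No

Against b1 this mix gives (2/5)·(-4) + (3/5)·2 = -2/5.
Against b2 this mix gives (2/5)·2 + (3/5)·(-4) = -8/5.
Player II will play b2, holding Player I to -8/5. Shifting weight toward the row that does better against b2 would raise this floor (the equalizing mix achieves -1 against both b2 and b1), so the proposed strategy is not optimal.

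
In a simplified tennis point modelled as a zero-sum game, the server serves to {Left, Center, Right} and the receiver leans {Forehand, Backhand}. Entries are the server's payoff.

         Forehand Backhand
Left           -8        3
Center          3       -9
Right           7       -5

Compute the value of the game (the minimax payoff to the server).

-19/23

Row minima: Left → -8, Center → -9, Right → -5; maximin = -5.
Column maxima: Forehand → 7, Backhand → 3; minimax = 3.
-5 ≠ 3, so there is no saddle point; optimal play is mixed.
Center is strictly dominated by Right, so the server never plays it.
On the remaining 2×2 (Left, Right vs Forehand, Backhand):
Let the server play Left with probability p. Expected payoff against Forehand: (-8)p + 7(1−p) = −15p + 7; against Backhand: 3p + (-5)(1−p) = 8p − 5.
Setting these equal: −15p + 7 = 8p − 5 ⇒ −23p = -12 ⇒ p = 12/23, and the value is (-15)·(12/23) + 7 = -19/23.
For the receiver: with q = P(Forehand), equating Left's and Right's payoffs gives −11q + 3 = 12q − 5 ⇒ q = 8/23.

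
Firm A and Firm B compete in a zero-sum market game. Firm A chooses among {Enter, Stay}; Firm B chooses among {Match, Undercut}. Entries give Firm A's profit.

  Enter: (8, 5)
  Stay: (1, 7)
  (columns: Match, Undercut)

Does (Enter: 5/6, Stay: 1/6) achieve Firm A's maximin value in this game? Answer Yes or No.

No

Against Match this mix gives (5/6)·8 + (1/6)·1 = 41/6.
Against Undercut this mix gives (5/6)·5 + (1/6)·7 = 16/3.
Firm B will play Undercut, holding Firm A to 16/3. Shifting weight toward the row that does better against Undercut would raise this floor (the equalizing mix achieves 17/3 against both Undercut and Match), so the proposed strategy is not optimal.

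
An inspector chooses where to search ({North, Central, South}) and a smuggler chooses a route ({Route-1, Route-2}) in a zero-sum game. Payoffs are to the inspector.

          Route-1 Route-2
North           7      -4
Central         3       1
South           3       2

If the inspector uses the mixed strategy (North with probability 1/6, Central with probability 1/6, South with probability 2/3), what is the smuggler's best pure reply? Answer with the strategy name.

Route-2

If the smuggler plays Route-1, the inspector's expected payoff is (1/6)·7 + (1/6)·3 + (2/3)·3 = 11/3.
If the smuggler plays Route-2, the inspector's expected payoff is (1/6)·(-4) + (1/6)·1 + (2/3)·2 = 5/6.
The smuggler minimizes the inspector's payoff; the smallest is 5/6, so the best response is Route-2.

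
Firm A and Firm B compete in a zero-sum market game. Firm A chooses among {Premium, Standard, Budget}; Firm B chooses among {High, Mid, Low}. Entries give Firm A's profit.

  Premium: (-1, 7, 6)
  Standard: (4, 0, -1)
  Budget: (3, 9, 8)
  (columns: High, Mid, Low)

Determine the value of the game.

Row minima: Premium → -1, Standard → -1, Budget → 3; maximin = 3.
Column maxima: High → 4, Mid → 9, Low → 8; minimax = 4.
3 ≠ 4, so there is no saddle point; optimal play is mixed.
Premium is strictly dominated by Budget, so Firm A never plays it.
Mid is strictly dominated by Low (it gives Firm A strictly more in every row), so Firm B never plays it.
On the remaining 2×2 (Standard, Budget vs High, Low):
Let Firm A play Standard with probability p. Expected payoff against High: 4p + 3(1−p) = p + 3; against Low: (-1)p + 8(1−p) = −9p + 8.
Setting these equal: p + 3 = −9p + 8 ⇒ 10p = 5 ⇒ p = 1/2, and the value is (1)·(1/2) + 3 = 7/2.
For Firm B: with q = P(High), equating Standard's and Budget's payoffs gives 5q − 1 = −5q + 8 ⇒ q = 9/10.

7/2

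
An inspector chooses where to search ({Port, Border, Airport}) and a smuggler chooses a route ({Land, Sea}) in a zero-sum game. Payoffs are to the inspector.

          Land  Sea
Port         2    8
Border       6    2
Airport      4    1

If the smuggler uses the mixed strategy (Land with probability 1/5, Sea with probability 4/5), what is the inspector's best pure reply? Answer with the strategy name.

Expected payoff of Port: (1/5)·2 + (4/5)·8 = 34/5.
Expected payoff of Border: (1/5)·6 + (4/5)·2 = 14/5.
Expected payoff of Airport: (1/5)·4 + (4/5)·1 = 8/5.
The largest is 34/5, so the inspector's best response is Port.

Port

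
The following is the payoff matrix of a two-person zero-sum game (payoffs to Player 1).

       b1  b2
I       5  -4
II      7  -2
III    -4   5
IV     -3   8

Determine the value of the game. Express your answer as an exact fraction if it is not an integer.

5/2

Row minima: I → -4, II → -2, III → -4, IV → -3; maximin = -2.
Column maxima: b1 → 7, b2 → 8; minimax = 7.
-2 ≠ 7, so there is no saddle point; optimal play is mixed.
I is strictly dominated by II, so Player 1 never plays it.
III is strictly dominated by IV, so Player 1 never plays it.
On the remaining 2×2 (II, IV vs b1, b2):
Let Player 1 play II with probability p. Expected payoff against b1: 7p + (-3)(1−p) = 10p − 3; against b2: (-2)p + 8(1−p) = −10p + 8.
Setting these equal: 10p − 3 = −10p + 8 ⇒ 20p = 11 ⇒ p = 11/20, and the value is (10)·(11/20) − 3 = 5/2.
For Player 2: with q = P(b1), equating II's and IV's payoffs gives 9q − 2 = −11q + 8 ⇒ q = 1/2.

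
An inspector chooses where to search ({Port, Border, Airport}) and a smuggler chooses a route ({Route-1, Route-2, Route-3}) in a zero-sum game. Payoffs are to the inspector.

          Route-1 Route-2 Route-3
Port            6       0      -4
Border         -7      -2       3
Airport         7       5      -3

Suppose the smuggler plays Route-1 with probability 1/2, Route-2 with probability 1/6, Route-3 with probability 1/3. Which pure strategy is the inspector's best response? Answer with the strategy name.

Expected payoff of Port: (1/2)·6 + (1/6)·0 + (1/3)·(-4) = 5/3.
Expected payoff of Border: (1/2)·(-7) + (1/6)·(-2) + (1/3)·3 = -17/6.
Expected payoff of Airport: (1/2)·7 + (1/6)·5 + (1/3)·(-3) = 10/3.
The largest is 10/3, so the inspector's best response is Airport.

Airport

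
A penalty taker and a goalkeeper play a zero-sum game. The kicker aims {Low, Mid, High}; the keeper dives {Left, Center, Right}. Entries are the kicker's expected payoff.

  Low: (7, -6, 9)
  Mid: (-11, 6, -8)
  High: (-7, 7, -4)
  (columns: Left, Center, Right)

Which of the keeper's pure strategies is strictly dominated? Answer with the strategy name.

Right

Left holds the kicker's payoff strictly below Right in every row: 7 < 9, -11 < -8, -7 < -4.
So Right is strictly dominated for the keeper.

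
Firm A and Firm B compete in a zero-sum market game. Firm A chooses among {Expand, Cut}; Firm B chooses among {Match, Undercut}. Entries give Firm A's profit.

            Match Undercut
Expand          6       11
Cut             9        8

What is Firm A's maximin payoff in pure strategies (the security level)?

Row minima: Expand → 6, Cut → 8.
The best of these is 8.

8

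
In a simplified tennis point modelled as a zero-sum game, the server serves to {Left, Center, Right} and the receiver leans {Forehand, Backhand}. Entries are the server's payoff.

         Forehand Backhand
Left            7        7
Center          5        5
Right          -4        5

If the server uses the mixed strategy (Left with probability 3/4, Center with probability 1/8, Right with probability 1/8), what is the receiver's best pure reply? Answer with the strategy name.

If the receiver plays Forehand, the server's expected payoff is (3/4)·7 + (1/8)·5 + (1/8)·(-4) = 43/8.
If the receiver plays Backhand, the server's expected payoff is (3/4)·7 + (1/8)·5 + (1/8)·5 = 13/2.
The receiver minimizes the server's payoff; the smallest is 43/8, so the best response is Forehand.

Forehand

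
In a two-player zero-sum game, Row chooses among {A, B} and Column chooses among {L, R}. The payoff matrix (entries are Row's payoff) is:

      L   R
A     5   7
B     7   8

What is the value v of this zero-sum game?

7

Row minima: A → 5, B → 7; maximin = 7.
Column maxima: L → 7, R → 8; minimax = 7.
Since maximin = minimax = 7, there is a saddle point and the value is 7.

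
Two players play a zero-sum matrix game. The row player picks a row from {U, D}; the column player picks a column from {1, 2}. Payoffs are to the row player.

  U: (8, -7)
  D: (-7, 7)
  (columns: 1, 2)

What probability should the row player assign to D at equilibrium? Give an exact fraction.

15/29

Row minima: U → -7, D → -7; maximin = -7.
Column maxima: 1 → 8, 2 → 7; minimax = 7.
-7 ≠ 7, so there is no saddle point; optimal play is mixed.
Let the row player play U with probability p. Expected payoff against 1: 8p + (-7)(1−p) = 15p − 7; against 2: (-7)p + 7(1−p) = −14p + 7.
Setting these equal: 15p − 7 = −14p + 7 ⇒ 29p = 14 ⇒ p = 14/29, and the value is (15)·(14/29) − 7 = 7/29.
For the column player: with q = P(1), equating U's and D's payoffs gives 15q − 7 = −14q + 7 ⇒ q = 14/29.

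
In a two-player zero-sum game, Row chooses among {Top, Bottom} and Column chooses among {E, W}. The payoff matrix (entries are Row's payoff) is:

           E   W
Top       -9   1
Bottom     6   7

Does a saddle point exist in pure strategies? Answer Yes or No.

Row minima: Top → -9, Bottom → 6; maximin = 6.
Column maxima: E → 6, W → 7; minimax = 6.
maximin = minimax = 6, so a saddle point exists.

Yes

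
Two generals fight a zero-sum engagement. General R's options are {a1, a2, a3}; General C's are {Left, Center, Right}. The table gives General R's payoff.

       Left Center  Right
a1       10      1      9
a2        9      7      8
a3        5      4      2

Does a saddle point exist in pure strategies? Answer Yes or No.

Row minima: a1 → 1, a2 → 7, a3 → 2; maximin = 7.
Column maxima: Left → 10, Center → 7, Right → 9; minimax = 7.
maximin = minimax = 7, so a saddle point exists.

Yes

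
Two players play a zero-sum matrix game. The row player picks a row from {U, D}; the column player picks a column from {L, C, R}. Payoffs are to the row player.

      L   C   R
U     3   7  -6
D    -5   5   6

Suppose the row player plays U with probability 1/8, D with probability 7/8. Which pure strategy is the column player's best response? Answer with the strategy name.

If the column player plays L, the row player's expected payoff is (1/8)·3 + (7/8)·(-5) = -4.
If the column player plays C, the row player's expected payoff is (1/8)·7 + (7/8)·5 = 21/4.
If the column player plays R, the row player's expected payoff is (1/8)·(-6) + (7/8)·6 = 9/2.
The column player minimizes the row player's payoff; the smallest is -4, so the best response is L.

L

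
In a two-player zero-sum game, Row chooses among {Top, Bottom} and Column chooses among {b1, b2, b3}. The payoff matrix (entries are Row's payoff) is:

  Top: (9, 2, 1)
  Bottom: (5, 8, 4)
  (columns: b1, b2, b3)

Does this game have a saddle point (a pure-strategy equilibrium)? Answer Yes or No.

Row minima: Top → 1, Bottom → 4; maximin = 4.
Column maxima: b1 → 9, b2 → 8, b3 → 4; minimax = 4.
maximin = minimax = 4, so a saddle point exists.

Yes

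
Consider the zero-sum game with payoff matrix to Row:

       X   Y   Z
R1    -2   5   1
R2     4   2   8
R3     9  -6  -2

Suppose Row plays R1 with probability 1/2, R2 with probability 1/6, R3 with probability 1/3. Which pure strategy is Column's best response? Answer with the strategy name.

Y

If Column plays X, Row's expected payoff is (1/2)·(-2) + (1/6)·4 + (1/3)·9 = 8/3.
If Column plays Y, Row's expected payoff is (1/2)·5 + (1/6)·2 + (1/3)·(-6) = 5/6.
If Column plays Z, Row's expected payoff is (1/2)·1 + (1/6)·8 + (1/3)·(-2) = 7/6.
Column minimizes Row's payoff; the smallest is 5/6, so the best response is Y.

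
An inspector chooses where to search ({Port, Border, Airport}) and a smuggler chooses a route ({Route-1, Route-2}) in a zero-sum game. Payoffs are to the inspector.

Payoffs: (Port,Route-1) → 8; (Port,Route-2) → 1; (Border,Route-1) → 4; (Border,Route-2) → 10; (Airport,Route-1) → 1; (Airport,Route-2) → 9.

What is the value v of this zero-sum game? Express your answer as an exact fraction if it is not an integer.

Row minima: Port → 1, Border → 4, Airport → 1; maximin = 4.
Column maxima: Route-1 → 8, Route-2 → 10; minimax = 8.
4 ≠ 8, so there is no saddle point; optimal play is mixed.
Airport is strictly dominated by Border, so the inspector never plays it.
On the remaining 2×2 (Port, Border vs Route-1, Route-2):
Let the inspector play Port with probability p. Expected payoff against Route-1: 8p + 4(1−p) = 4p + 4; against Route-2: 1p + 10(1−p) = −9p + 10.
Setting these equal: 4p + 4 = −9p + 10 ⇒ 13p = 6 ⇒ p = 6/13, and the value is (4)·(6/13) + 4 = 76/13.
For the smuggler: with q = P(Route-1), equating Port's and Border's payoffs gives 7q + 1 = −6q + 10 ⇒ q = 9/13.

76/13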